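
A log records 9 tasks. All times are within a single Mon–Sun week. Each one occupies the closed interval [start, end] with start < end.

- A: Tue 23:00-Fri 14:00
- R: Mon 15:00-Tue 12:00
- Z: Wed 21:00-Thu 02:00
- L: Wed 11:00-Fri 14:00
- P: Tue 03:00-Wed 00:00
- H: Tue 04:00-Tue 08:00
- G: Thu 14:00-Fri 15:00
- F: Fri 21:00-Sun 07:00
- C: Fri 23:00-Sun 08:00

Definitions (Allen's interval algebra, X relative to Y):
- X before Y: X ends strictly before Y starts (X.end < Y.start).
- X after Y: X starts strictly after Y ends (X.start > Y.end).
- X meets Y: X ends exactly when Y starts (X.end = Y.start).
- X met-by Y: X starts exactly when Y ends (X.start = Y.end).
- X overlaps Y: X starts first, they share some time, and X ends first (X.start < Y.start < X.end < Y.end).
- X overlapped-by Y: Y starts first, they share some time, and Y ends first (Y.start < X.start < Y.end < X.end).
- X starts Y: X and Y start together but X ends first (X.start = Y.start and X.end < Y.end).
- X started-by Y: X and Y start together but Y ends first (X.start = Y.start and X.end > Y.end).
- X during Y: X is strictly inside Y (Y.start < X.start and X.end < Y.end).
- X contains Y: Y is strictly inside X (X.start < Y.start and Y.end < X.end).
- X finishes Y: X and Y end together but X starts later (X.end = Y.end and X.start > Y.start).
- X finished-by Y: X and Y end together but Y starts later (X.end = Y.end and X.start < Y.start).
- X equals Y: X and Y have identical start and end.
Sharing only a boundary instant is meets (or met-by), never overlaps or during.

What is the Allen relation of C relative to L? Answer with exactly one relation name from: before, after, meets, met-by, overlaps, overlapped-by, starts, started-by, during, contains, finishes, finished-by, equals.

C = [Fri 23:00, Sun 08:00]; L = [Wed 11:00, Fri 14:00].
Compare endpoints: C.start > L.start, C.start > L.end, C.end > L.start, C.end > L.end.
That pattern is 'after'.

after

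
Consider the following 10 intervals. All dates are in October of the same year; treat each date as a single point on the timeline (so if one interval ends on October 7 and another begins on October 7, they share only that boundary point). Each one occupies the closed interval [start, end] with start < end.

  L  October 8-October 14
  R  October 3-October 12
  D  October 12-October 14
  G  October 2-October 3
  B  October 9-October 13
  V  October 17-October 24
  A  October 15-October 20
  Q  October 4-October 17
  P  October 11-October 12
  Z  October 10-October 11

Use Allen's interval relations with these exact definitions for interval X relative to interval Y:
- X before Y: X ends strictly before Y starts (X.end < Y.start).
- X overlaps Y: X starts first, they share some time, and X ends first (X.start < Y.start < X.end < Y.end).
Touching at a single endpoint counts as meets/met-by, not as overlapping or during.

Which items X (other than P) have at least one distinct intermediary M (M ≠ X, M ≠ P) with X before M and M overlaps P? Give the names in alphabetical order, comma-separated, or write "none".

none

Target P = [October 11, October 12].
Intermediaries M with M overlaps P: none.
Union: none.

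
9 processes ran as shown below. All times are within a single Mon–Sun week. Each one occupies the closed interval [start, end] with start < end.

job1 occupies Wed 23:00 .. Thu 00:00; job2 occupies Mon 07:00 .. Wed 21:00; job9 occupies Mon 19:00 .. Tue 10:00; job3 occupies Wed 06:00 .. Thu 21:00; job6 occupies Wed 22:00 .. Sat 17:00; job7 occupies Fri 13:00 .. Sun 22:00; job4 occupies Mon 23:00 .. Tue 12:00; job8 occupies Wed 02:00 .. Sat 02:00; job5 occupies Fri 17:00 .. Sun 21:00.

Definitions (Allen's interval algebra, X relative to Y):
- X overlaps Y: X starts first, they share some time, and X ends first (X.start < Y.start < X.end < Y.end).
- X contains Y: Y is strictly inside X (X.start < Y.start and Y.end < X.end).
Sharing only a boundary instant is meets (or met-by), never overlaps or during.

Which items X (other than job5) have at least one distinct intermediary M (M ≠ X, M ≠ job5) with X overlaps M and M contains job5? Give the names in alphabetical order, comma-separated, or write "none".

Target job5 = [Fri 17:00, Sun 21:00].
Intermediaries M with M contains job5: job7.
Via job7 — items with X overlaps job7: job6, job8.
Union: job6, job8.

job6, job8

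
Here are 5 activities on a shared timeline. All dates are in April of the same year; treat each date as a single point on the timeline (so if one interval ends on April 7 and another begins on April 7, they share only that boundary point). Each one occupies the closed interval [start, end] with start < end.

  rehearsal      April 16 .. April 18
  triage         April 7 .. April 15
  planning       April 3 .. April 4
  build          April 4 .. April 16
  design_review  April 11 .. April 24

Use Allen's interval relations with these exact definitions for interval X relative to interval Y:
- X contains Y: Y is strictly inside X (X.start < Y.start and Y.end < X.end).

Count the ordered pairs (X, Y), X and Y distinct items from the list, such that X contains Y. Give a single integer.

2

Checking all 20 ordered pairs for relation 'contains'; matching pairs in alphabetical order:
(build, triage): build contains triage ✓
(design_review, rehearsal): design_review contains rehearsal ✓
Count: 2.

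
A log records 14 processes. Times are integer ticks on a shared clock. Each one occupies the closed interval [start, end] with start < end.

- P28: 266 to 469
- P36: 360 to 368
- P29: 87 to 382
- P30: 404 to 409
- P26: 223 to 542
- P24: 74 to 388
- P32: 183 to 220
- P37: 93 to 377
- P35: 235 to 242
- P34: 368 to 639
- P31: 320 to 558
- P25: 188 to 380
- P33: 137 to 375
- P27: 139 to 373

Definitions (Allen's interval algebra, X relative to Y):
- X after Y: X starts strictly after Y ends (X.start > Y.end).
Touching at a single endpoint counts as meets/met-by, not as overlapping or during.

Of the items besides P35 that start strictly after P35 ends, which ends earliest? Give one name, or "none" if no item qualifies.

P36

Target P35 = [235, 242].
P24 [74, 388] → contains → excluded.
P25 [188, 380] → contains → excluded.
P26 [223, 542] → contains → excluded.
P27 [139, 373] → contains → excluded.
P28 [266, 469] → after → candidate.
P29 [87, 382] → contains → excluded.
P30 [404, 409] → after → candidate.
P31 [320, 558] → after → candidate.
P32 [183, 220] → before → excluded.
P33 [137, 375] → contains → excluded.
P34 [368, 639] → after → candidate.
P36 [360, 368] → after → candidate.
P37 [93, 377] → contains → excluded.
Among candidates, earliest end is 368 → P36.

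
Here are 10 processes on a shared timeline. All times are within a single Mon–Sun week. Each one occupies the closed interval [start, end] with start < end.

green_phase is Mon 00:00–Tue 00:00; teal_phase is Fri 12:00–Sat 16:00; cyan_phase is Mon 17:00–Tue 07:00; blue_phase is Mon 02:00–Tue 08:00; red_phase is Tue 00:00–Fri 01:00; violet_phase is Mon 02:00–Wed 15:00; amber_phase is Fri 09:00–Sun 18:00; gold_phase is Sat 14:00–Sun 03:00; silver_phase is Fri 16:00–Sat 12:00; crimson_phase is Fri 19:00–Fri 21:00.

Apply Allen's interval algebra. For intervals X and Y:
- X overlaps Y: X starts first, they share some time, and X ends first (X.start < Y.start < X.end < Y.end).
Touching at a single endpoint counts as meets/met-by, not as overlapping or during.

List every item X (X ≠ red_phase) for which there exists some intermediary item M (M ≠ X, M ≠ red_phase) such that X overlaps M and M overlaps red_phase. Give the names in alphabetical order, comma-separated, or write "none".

Target red_phase = [Tue 00:00, Fri 01:00].
Intermediaries M with M overlaps red_phase: blue_phase, cyan_phase, violet_phase.
Via blue_phase — items with X overlaps blue_phase: green_phase.
Via cyan_phase — items with X overlaps cyan_phase: green_phase.
Via violet_phase — items with X overlaps violet_phase: green_phase.
Union: green_phase.

green_phase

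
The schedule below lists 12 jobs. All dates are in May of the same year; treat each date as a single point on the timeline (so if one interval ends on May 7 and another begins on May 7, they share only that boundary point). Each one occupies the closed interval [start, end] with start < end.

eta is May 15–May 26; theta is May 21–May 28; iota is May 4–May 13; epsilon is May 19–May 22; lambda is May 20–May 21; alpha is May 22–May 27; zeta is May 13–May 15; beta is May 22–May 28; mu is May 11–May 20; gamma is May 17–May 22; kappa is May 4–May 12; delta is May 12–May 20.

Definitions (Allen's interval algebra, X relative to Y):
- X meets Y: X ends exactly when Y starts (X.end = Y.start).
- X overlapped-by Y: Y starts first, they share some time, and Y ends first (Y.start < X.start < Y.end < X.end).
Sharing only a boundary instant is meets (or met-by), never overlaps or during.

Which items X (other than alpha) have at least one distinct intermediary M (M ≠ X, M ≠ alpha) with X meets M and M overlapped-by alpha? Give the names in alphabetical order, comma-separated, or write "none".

none

Target alpha = [May 22, May 27].
Intermediaries M with M overlapped-by alpha: none.
Union: none.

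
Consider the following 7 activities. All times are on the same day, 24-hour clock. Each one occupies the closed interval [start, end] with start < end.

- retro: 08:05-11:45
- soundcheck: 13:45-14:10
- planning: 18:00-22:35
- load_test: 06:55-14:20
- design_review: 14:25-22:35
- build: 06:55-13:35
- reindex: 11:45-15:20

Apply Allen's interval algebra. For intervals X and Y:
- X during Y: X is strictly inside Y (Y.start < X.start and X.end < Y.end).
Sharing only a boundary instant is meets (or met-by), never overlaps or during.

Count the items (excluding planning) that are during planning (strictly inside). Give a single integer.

0

Target planning = [18:00, 22:35].
build [06:55, 13:35] → before → no.
design_review [14:25, 22:35] → finished-by → no.
load_test [06:55, 14:20] → before → no.
reindex [11:45, 15:20] → before → no.
retro [08:05, 11:45] → before → no.
soundcheck [13:45, 14:10] → before → no.
Total: 0.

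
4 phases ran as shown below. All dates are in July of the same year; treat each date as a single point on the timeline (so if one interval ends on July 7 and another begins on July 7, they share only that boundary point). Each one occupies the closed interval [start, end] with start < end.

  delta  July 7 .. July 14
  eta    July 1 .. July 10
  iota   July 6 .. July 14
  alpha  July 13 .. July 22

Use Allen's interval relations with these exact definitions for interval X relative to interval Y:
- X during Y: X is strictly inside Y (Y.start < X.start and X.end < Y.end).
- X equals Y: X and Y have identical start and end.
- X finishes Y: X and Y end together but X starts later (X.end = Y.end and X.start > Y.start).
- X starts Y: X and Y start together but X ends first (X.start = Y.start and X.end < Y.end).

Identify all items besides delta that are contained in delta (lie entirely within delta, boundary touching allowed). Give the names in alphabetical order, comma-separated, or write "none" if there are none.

none

Target delta = [July 7, July 14].
alpha [July 13, July 22] → overlapped-by → no.
eta [July 1, July 10] → overlaps → no.
iota [July 6, July 14] → finished-by → no.
Result: none.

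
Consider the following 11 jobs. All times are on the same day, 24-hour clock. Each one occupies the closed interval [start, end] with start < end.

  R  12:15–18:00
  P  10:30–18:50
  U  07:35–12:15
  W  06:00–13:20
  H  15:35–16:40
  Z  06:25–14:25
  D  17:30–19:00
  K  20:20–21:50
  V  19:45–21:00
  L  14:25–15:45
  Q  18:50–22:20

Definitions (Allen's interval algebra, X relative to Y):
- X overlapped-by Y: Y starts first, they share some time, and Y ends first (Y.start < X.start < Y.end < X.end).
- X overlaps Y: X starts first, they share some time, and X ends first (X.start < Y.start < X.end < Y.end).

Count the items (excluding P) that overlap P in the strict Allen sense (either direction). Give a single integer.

Target P = [10:30, 18:50].
D [17:30, 19:00] → overlapped-by → counts.
H [15:35, 16:40] → during → no.
K [20:20, 21:50] → after → no.
L [14:25, 15:45] → during → no.
Q [18:50, 22:20] → met-by → no.
R [12:15, 18:00] → during → no.
U [07:35, 12:15] → overlaps → counts.
V [19:45, 21:00] → after → no.
W [06:00, 13:20] → overlaps → counts.
Z [06:25, 14:25] → overlaps → counts.
Total: 4.

4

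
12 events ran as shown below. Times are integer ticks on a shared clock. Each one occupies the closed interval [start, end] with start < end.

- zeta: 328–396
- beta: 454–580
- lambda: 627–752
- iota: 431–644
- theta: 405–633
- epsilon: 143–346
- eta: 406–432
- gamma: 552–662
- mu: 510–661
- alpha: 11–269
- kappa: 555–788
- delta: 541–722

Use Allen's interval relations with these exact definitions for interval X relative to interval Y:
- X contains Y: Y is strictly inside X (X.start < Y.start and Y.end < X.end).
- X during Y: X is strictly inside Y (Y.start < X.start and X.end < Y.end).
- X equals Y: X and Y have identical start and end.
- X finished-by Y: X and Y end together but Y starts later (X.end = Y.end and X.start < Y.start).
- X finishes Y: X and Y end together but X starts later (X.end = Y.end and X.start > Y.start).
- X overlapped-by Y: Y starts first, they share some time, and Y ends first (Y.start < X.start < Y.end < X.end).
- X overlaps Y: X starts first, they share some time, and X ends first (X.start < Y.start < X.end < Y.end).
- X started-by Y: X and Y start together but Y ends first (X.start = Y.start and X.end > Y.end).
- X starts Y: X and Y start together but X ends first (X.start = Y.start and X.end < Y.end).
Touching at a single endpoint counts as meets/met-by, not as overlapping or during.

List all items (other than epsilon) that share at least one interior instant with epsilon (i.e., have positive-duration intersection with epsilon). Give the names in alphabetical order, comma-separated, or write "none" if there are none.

Target epsilon = [143, 346].
alpha [11, 269] → overlaps → yes.
beta [454, 580] → after → no.
delta [541, 722] → after → no.
eta [406, 432] → after → no.
gamma [552, 662] → after → no.
iota [431, 644] → after → no.
kappa [555, 788] → after → no.
lambda [627, 752] → after → no.
mu [510, 661] → after → no.
theta [405, 633] → after → no.
zeta [328, 396] → overlapped-by → yes.
Result: alpha, zeta.

alpha, zeta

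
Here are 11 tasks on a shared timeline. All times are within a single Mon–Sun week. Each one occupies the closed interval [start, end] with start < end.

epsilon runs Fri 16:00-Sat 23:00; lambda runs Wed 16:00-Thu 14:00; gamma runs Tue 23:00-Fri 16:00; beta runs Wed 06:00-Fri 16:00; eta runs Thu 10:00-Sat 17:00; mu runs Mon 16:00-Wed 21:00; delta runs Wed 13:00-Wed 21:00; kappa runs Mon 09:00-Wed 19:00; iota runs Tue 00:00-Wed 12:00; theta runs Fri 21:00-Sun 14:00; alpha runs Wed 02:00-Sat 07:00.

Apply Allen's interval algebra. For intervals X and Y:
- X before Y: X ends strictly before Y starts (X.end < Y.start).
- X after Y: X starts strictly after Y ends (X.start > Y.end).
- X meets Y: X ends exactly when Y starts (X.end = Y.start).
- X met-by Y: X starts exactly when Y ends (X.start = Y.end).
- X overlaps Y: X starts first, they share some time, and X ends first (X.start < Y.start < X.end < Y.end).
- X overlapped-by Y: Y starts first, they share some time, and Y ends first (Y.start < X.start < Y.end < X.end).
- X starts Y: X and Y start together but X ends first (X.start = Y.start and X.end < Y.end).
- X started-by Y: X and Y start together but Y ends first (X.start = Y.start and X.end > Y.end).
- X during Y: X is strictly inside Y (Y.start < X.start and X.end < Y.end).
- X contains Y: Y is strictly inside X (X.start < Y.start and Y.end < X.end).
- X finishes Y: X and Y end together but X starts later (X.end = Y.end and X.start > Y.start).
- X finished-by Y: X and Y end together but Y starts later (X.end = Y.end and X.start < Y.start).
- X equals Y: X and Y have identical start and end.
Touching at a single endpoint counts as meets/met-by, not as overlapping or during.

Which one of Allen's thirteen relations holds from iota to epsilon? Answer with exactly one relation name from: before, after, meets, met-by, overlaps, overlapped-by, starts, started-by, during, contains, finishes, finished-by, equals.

before

iota = [Tue 00:00, Wed 12:00]; epsilon = [Fri 16:00, Sat 23:00].
Compare endpoints: iota.start < epsilon.start, iota.start < epsilon.end, iota.end < epsilon.start, iota.end < epsilon.end.
That pattern is 'before'.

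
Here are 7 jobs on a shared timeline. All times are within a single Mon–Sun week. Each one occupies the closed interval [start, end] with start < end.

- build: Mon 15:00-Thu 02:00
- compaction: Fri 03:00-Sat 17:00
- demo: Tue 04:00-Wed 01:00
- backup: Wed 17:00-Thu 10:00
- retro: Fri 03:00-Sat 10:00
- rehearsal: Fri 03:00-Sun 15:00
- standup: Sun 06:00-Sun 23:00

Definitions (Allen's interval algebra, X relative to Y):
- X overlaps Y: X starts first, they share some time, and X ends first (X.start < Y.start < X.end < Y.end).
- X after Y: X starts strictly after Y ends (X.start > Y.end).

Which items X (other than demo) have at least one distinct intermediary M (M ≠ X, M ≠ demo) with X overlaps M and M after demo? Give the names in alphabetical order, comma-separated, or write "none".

Target demo = [Tue 04:00, Wed 01:00].
Intermediaries M with M after demo: backup, compaction, rehearsal, retro, standup.
Via backup — items with X overlaps backup: build.
Via compaction — items with X overlaps compaction: none.
Via rehearsal — items with X overlaps rehearsal: none.
Via retro — items with X overlaps retro: none.
Via standup — items with X overlaps standup: rehearsal.
Union: build, rehearsal.

build, rehearsal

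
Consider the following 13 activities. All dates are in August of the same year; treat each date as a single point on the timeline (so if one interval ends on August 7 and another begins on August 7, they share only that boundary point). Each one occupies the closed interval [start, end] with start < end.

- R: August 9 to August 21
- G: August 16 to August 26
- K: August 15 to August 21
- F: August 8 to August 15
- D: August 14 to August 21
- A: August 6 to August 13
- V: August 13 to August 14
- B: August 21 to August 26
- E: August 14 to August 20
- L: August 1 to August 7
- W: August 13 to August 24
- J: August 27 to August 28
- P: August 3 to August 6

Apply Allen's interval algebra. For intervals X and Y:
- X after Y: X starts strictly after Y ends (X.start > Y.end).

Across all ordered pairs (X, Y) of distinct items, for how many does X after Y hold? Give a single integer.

41

Checking all 156 ordered pairs for relation 'after'; matching pairs in alphabetical order:
(B, A): B after A ✓
(B, E): B after E ✓
(B, F): B after F ✓
(B, L): B after L ✓
(B, P): B after P ✓
(B, V): B after V ✓
(D, A): D after A ✓
(D, L): D after L ✓
(D, P): D after P ✓
(E, A): E after A ✓
(E, L): E after L ✓
(E, P): E after P ✓
(F, L): F after L ✓
(F, P): F after P ✓
(G, A): G after A ✓
(G, F): G after F ✓
(G, L): G after L ✓
(G, P): G after P ✓
(G, V): G after V ✓
(J, A): J after A ✓
(J, B): J after B ✓
(J, D): J after D ✓
(J, E): J after E ✓
(J, F): J after F ✓
... plus 17 further pairs not listed.
Count: 41.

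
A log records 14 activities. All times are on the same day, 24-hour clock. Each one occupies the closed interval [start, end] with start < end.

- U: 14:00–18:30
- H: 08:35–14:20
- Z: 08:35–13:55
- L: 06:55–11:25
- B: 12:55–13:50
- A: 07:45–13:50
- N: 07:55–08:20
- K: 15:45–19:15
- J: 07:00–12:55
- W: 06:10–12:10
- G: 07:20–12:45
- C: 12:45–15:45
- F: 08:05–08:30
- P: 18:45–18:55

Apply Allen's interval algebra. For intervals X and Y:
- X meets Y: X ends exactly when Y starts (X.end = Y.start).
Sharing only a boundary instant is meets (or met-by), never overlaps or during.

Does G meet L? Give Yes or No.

G = [07:20, 12:45], L = [06:55, 11:25].
Actual relation of G to L: overlapped-by.
Asked whether 'meets' holds → No.

No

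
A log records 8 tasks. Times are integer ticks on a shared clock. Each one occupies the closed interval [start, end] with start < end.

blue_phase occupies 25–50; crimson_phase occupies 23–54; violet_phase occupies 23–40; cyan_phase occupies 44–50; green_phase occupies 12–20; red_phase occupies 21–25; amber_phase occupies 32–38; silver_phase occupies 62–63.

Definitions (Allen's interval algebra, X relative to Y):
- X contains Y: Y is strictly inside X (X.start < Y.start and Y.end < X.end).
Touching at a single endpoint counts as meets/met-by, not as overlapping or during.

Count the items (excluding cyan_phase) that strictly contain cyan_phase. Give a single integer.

1

Target cyan_phase = [44, 50].
amber_phase [32, 38] → before → no.
blue_phase [25, 50] → finished-by → no.
crimson_phase [23, 54] → contains → counts.
green_phase [12, 20] → before → no.
red_phase [21, 25] → before → no.
silver_phase [62, 63] → after → no.
violet_phase [23, 40] → before → no.
Total: 1.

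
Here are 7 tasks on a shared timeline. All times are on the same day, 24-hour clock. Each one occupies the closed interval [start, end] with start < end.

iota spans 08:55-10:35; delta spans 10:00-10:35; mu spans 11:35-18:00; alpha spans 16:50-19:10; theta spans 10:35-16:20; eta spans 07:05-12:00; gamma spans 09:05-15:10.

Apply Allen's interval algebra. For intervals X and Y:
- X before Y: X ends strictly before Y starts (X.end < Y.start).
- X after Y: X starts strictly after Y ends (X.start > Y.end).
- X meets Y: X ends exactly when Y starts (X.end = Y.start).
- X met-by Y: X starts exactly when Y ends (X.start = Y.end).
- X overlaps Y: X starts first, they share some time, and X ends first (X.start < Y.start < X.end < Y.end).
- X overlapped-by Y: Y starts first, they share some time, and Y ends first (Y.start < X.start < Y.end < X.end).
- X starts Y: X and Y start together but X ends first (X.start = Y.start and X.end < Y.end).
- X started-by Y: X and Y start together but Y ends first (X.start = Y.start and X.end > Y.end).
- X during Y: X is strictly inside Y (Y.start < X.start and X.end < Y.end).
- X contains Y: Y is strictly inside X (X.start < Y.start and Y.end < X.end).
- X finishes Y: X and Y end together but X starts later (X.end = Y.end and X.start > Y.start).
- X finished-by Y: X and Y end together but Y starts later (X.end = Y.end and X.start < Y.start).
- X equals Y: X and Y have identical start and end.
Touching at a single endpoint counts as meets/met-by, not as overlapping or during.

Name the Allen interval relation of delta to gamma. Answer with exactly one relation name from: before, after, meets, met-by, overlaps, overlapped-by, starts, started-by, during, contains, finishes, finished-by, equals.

during

delta = [10:00, 10:35]; gamma = [09:05, 15:10].
Compare endpoints: delta.start > gamma.start, delta.start < gamma.end, delta.end > gamma.start, delta.end < gamma.end.
That pattern is 'during'.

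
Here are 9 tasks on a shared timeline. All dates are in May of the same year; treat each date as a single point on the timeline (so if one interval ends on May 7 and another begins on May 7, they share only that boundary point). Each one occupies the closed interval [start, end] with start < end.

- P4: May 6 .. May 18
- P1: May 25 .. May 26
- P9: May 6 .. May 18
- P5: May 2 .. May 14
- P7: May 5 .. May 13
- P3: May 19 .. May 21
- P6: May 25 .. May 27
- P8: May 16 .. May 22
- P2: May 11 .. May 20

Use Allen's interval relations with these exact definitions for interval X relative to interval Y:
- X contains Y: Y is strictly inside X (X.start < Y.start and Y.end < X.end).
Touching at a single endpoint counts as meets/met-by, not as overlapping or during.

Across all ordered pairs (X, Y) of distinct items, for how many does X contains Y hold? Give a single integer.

2

Checking all 72 ordered pairs for relation 'contains'; matching pairs in alphabetical order:
(P5, P7): P5 contains P7 ✓
(P8, P3): P8 contains P3 ✓
Count: 2.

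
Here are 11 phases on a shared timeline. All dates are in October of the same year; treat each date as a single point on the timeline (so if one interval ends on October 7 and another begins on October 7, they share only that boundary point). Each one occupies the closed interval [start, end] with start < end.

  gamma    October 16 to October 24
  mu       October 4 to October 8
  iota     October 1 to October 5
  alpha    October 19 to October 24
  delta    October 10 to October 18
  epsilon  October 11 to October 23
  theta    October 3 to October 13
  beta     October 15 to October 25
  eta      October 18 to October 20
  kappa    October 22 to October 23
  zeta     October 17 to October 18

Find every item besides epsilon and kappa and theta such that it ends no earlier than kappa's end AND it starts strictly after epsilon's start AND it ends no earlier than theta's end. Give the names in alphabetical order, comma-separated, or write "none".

alpha, beta, gamma

Conditions: its end is no earlier than kappa's end (X.end >= October 23) AND its start is strictly after epsilon's start (X.start > October 11) AND its end is no earlier than theta's end (X.end >= October 13).
alpha: end October 24 >= October 23? ✓; start October 19 > October 11? ✓; end October 24 >= October 13? ✓ → yes.
beta: end October 25 >= October 23? ✓; start October 15 > October 11? ✓; end October 25 >= October 13? ✓ → yes.
delta: end October 18 >= October 23? ✗; start October 10 > October 11? ✗; end October 18 >= October 13? ✓ → no.
eta: end October 20 >= October 23? ✗; start October 18 > October 11? ✓; end October 20 >= October 13? ✓ → no.
gamma: end October 24 >= October 23? ✓; start October 16 > October 11? ✓; end October 24 >= October 13? ✓ → yes.
iota: end October 5 >= October 23? ✗; start October 1 > October 11? ✗; end October 5 >= October 13? ✗ → no.
mu: end October 8 >= October 23? ✗; start October 4 > October 11? ✗; end October 8 >= October 13? ✗ → no.
zeta: end October 18 >= October 23? ✗; start October 17 > October 11? ✓; end October 18 >= October 13? ✓ → no.
Result: alpha, beta, gamma.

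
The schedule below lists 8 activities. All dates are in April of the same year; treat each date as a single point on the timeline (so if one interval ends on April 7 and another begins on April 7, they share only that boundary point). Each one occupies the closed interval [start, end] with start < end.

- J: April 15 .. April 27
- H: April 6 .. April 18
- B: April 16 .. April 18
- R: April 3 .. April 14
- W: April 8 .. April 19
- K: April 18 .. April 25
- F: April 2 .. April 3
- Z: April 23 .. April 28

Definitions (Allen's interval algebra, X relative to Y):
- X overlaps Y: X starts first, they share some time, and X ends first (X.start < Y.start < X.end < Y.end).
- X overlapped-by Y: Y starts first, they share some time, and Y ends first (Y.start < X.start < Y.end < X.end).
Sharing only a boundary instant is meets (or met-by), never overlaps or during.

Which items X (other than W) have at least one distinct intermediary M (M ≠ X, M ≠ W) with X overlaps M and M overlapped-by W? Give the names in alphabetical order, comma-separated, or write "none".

H

Target W = [April 8, April 19].
Intermediaries M with M overlapped-by W: J, K.
Via J — items with X overlaps J: H.
Via K — items with X overlaps K: none.
Union: H.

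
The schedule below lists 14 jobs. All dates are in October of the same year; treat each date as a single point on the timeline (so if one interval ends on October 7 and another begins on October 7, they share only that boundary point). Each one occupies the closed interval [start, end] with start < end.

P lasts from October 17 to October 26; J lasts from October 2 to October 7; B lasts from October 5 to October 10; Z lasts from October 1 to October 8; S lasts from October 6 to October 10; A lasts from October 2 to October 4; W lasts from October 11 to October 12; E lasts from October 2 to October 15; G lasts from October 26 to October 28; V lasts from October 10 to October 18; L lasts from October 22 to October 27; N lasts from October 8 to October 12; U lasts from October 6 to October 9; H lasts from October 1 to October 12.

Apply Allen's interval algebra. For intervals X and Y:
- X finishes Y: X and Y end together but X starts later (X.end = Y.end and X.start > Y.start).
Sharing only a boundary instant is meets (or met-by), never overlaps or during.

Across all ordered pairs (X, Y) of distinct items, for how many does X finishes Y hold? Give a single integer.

4

Checking all 182 ordered pairs for relation 'finishes'; matching pairs in alphabetical order:
(N, H): N finishes H ✓
(S, B): S finishes B ✓
(W, H): W finishes H ✓
(W, N): W finishes N ✓
Count: 4.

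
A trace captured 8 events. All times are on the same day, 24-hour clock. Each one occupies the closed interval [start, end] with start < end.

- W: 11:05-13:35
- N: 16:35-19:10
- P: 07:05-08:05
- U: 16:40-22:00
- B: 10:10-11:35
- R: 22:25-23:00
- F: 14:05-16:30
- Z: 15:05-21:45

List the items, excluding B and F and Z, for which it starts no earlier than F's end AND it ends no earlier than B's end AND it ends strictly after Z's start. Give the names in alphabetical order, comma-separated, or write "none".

Conditions: its start is no earlier than F's end (X.start >= 16:30) AND its end is no earlier than B's end (X.end >= 11:35) AND its end is strictly after Z's start (X.end > 15:05).
N: start 16:35 >= 16:30? ✓; end 19:10 >= 11:35? ✓; end 19:10 > 15:05? ✓ → yes.
P: start 07:05 >= 16:30? ✗; end 08:05 >= 11:35? ✗; end 08:05 > 15:05? ✗ → no.
R: start 22:25 >= 16:30? ✓; end 23:00 >= 11:35? ✓; end 23:00 > 15:05? ✓ → yes.
U: start 16:40 >= 16:30? ✓; end 22:00 >= 11:35? ✓; end 22:00 > 15:05? ✓ → yes.
W: start 11:05 >= 16:30? ✗; end 13:35 >= 11:35? ✓; end 13:35 > 15:05? ✗ → no.
Result: N, R, U.

N, R, U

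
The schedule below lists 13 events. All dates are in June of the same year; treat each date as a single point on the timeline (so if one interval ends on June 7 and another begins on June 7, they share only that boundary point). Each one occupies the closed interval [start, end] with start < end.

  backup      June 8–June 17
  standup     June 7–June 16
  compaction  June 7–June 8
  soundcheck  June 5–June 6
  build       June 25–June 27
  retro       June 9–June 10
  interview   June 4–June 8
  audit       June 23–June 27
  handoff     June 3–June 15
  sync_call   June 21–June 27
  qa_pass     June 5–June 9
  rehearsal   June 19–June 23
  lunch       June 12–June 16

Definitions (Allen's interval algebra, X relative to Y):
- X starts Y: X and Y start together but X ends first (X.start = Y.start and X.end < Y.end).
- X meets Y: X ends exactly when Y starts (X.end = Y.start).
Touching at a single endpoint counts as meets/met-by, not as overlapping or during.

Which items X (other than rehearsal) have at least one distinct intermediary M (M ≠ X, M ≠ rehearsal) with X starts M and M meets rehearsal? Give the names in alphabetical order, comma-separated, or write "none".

Target rehearsal = [June 19, June 23].
Intermediaries M with M meets rehearsal: none.
Union: none.

none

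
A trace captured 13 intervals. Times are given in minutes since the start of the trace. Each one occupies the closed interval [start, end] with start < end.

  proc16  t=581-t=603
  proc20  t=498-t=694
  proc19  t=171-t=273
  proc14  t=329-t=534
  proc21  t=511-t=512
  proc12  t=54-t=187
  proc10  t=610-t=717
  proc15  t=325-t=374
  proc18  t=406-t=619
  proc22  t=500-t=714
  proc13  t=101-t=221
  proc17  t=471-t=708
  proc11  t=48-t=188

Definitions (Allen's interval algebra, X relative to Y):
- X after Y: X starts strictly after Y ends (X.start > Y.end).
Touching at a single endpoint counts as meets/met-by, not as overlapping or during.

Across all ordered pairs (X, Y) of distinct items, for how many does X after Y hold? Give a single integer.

Checking all 156 ordered pairs for relation 'after'; matching pairs in alphabetical order:
(proc10, proc11): proc10 after proc11 ✓
(proc10, proc12): proc10 after proc12 ✓
(proc10, proc13): proc10 after proc13 ✓
(proc10, proc14): proc10 after proc14 ✓
(proc10, proc15): proc10 after proc15 ✓
(proc10, proc16): proc10 after proc16 ✓
(proc10, proc19): proc10 after proc19 ✓
(proc10, proc21): proc10 after proc21 ✓
(proc14, proc11): proc14 after proc11 ✓
(proc14, proc12): proc14 after proc12 ✓
(proc14, proc13): proc14 after proc13 ✓
(proc14, proc19): proc14 after proc19 ✓
(proc15, proc11): proc15 after proc11 ✓
(proc15, proc12): proc15 after proc12 ✓
(proc15, proc13): proc15 after proc13 ✓
(proc15, proc19): proc15 after proc19 ✓
(proc16, proc11): proc16 after proc11 ✓
(proc16, proc12): proc16 after proc12 ✓
(proc16, proc13): proc16 after proc13 ✓
(proc16, proc14): proc16 after proc14 ✓
(proc16, proc15): proc16 after proc15 ✓
(proc16, proc19): proc16 after proc19 ✓
(proc16, proc21): proc16 after proc21 ✓
(proc17, proc11): proc17 after proc11 ✓
... plus 24 further pairs not listed.
Count: 48.

48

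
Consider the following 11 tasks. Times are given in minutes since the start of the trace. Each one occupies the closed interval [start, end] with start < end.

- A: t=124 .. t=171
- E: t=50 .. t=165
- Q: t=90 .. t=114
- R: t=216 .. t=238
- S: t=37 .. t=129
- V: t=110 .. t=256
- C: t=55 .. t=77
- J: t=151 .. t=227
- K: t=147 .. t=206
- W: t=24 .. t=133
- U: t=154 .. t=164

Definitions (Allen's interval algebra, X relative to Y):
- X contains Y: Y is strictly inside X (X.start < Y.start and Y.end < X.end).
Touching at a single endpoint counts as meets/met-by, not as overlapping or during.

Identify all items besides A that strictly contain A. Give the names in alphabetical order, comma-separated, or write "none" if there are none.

Target A = [t=124, t=171].
C [t=55, t=77] → before → no.
E [t=50, t=165] → overlaps → no.
J [t=151, t=227] → overlapped-by → no.
K [t=147, t=206] → overlapped-by → no.
Q [t=90, t=114] → before → no.
R [t=216, t=238] → after → no.
S [t=37, t=129] → overlaps → no.
U [t=154, t=164] → during → no.
V [t=110, t=256] → contains → yes.
W [t=24, t=133] → overlaps → no.
Result: V.

V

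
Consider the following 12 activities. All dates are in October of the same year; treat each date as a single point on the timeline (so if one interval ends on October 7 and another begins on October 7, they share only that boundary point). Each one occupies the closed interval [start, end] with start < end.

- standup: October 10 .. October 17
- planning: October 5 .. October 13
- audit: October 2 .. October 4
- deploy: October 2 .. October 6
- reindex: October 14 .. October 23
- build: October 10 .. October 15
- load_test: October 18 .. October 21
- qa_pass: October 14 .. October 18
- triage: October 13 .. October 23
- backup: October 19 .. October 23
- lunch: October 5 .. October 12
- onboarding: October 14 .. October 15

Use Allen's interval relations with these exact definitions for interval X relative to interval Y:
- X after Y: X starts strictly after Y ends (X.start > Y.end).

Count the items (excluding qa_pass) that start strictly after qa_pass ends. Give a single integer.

1

Target qa_pass = [October 14, October 18].
audit [October 2, October 4] → before → no.
backup [October 19, October 23] → after → counts.
build [October 10, October 15] → overlaps → no.
deploy [October 2, October 6] → before → no.
load_test [October 18, October 21] → met-by → no.
lunch [October 5, October 12] → before → no.
onboarding [October 14, October 15] → starts → no.
planning [October 5, October 13] → before → no.
reindex [October 14, October 23] → started-by → no.
standup [October 10, October 17] → overlaps → no.
triage [October 13, October 23] → contains → no.
Total: 1.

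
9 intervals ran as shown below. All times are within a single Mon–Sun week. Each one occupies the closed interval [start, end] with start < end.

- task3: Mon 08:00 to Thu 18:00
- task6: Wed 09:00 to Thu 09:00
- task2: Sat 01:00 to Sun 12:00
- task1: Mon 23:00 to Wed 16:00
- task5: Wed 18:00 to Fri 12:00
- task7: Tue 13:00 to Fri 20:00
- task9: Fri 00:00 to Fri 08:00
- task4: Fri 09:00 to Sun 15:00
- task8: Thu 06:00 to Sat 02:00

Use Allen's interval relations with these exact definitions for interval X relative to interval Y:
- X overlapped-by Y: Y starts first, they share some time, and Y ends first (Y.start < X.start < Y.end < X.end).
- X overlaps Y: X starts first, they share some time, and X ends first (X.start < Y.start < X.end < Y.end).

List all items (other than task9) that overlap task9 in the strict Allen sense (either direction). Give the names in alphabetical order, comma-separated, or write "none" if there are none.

Target task9 = [Fri 00:00, Fri 08:00].
task1 [Mon 23:00, Wed 16:00] → before → no.
task2 [Sat 01:00, Sun 12:00] → after → no.
task3 [Mon 08:00, Thu 18:00] → before → no.
task4 [Fri 09:00, Sun 15:00] → after → no.
task5 [Wed 18:00, Fri 12:00] → contains → no.
task6 [Wed 09:00, Thu 09:00] → before → no.
task7 [Tue 13:00, Fri 20:00] → contains → no.
task8 [Thu 06:00, Sat 02:00] → contains → no.
Result: none.

none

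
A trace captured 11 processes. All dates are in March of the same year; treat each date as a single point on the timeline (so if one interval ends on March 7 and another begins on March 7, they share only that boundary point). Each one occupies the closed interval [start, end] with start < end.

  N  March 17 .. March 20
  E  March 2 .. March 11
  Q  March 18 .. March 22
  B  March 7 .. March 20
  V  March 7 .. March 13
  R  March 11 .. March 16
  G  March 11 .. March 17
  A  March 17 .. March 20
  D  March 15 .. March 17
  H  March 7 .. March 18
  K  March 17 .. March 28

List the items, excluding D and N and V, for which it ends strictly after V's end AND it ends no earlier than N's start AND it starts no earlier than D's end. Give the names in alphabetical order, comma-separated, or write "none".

A, K, Q

Conditions: its end is strictly after V's end (X.end > March 13) AND its end is no earlier than N's start (X.end >= March 17) AND its start is no earlier than D's end (X.start >= March 17).
A: end March 20 > March 13? ✓; end March 20 >= March 17? ✓; start March 17 >= March 17? ✓ → yes.
B: end March 20 > March 13? ✓; end March 20 >= March 17? ✓; start March 7 >= March 17? ✗ → no.
E: end March 11 > March 13? ✗; end March 11 >= March 17? ✗; start March 2 >= March 17? ✗ → no.
G: end March 17 > March 13? ✓; end March 17 >= March 17? ✓; start March 11 >= March 17? ✗ → no.
H: end March 18 > March 13? ✓; end March 18 >= March 17? ✓; start March 7 >= March 17? ✗ → no.
K: end March 28 > March 13? ✓; end March 28 >= March 17? ✓; start March 17 >= March 17? ✓ → yes.
Q: end March 22 > March 13? ✓; end March 22 >= March 17? ✓; start March 18 >= March 17? ✓ → yes.
R: end March 16 > March 13? ✓; end March 16 >= March 17? ✗; start March 11 >= March 17? ✗ → no.
Result: A, K, Q.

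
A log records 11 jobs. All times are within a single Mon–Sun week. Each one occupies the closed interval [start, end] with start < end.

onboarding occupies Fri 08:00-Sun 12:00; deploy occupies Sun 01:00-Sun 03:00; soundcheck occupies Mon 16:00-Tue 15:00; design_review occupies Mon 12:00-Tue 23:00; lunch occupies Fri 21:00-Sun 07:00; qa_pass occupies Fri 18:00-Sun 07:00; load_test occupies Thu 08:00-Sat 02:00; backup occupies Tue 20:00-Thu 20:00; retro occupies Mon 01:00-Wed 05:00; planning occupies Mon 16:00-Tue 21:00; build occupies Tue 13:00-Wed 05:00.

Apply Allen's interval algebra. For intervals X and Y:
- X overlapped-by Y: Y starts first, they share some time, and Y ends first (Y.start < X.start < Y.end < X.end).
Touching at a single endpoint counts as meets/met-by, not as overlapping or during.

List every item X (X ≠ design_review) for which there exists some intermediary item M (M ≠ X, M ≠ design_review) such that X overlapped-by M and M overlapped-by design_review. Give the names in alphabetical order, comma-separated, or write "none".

backup, load_test

Target design_review = [Mon 12:00, Tue 23:00].
Intermediaries M with M overlapped-by design_review: backup, build.
Via backup — items with X overlapped-by backup: load_test.
Via build — items with X overlapped-by build: backup.
Union: backup, load_test.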